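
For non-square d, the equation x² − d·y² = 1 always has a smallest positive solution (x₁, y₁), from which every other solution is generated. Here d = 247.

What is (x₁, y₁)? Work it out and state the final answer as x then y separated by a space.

√247 = [15; 1,2,1,1,9,1,9,1,1,2,1,30, …], period ℓ=12 (even) → k=11
k=0  a_k=15  p_k/q_k = 15/1
k=1  a_k=1  p_k/q_k = 16/1
k=2  a_k=2  p_k/q_k = 47/3
…
k=4  a_k=1  p_k/q_k = 110/7
…
k=6  a_k=1  p_k/q_k = 1163/74
…
k=8  a_k=1  p_k/q_k = 12683/807
k=9  a_k=1  p_k/q_k = 24203/1540
k=10  a_k=2  p_k/q_k = 61089/3887
k=11  a_k=1  p_k/q_k = 85292/5427
(x₁, y₁) = (85292, 5427);  85292² − 247·5427² = 1 ✓

85292 5427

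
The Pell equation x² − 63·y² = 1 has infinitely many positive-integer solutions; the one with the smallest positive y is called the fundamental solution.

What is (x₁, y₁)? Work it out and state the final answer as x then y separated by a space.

8 1

√63 = [7; 1,14, …], period ℓ=2 (even) → k=1
i=0: a=7 ⇒ p=7, q=1
i=1: a=1 ⇒ p=8, q=1
→ (8, 1).  Check: 8²=64, 63·1²=63, difference 1.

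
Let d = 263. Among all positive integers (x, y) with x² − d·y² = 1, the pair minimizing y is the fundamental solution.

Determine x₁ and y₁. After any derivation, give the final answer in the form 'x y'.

139128 8579

√263 → a₀=16, period (4,1,1,1,1,15,1,1,1,1,4,32); ℓ=12 even so k=11
a_0=16:  p_0=16·1+0=16,  q_0=16·0+1=1
…
a_2=1:  p_2=1·65+16=81,  q_2=1·4+1=5
a_3=1:  p_3=1·81+65=146,  q_3=1·5+4=9
a_4=1:  p_4=1·146+81=227,  q_4=1·9+5=14
a_5=1:  p_5=1·227+146=373,  q_5=1·14+9=23
a_6=15:  p_6=15·373+227=5822,  q_6=15·23+14=359
a_7=1:  p_7=1·5822+373=6195,  q_7=1·359+23=382
a_8=1:  p_8=1·6195+5822=12017,  q_8=1·382+359=741
a_9=1:  p_9=1·12017+6195=18212,  q_9=1·741+382=1123
a_10=1:  p_10=1·18212+12017=30229,  q_10=1·1123+741=1864
a_11=4:  p_11=4·30229+18212=139128,  q_11=4·1864+1123=8579
→ (139128, 8579).  Check: 139128²=19356600384, 263·8579²=19356600383, difference 1.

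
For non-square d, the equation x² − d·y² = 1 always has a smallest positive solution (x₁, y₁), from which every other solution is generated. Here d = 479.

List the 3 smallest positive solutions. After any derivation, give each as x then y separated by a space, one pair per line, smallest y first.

2989440 136591
17873503027199 816661198080
106863529779256567680 4882719303976413809

[21; 1,7,1,3,2,21,2,3,1,7,1,42] for √479; ℓ=12 ⇒ convergent index 11
step 0: (21, 1)  from 21·(1,0) + (0,1)
…
step 2: (175, 8)  from 7·(22,1) + (21,1)
…
step 5: (1729, 79)  from 2·(766,35) + (197,9)
step 6: (37075, 1694)  from 21·(1729,79) + (766,35)
step 7: (75879, 3467)  from 2·(37075,1694) + (1729,79)
…
step 9: (340591, 15562)  from 1·(264712,12095) + (75879,3467)
step 10: (2648849, 121029)  from 7·(340591,15562) + (264712,12095)
step 11: (2989440, 136591)  from 1·(2648849,121029) + (340591,15562)
→ (2989440, 136591).  Check: 2989440²=8936751513600, 479·136591²=8936751513599, difference 1.
k=2:  x_2 = 2989440·2989440+479·136591·136591 = 17873503027199,  y_2 = 2989440·136591+136591·2989440 = 816661198080
k=3:  x_3 = 2989440·17873503027199+479·136591·816661198080 = 106863529779256567680,  y_3 = 2989440·816661198080+136591·17873503027199 = 4882719303976413809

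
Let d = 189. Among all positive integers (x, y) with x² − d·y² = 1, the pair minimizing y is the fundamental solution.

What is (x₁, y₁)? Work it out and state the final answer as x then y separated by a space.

55 4

√189 → a₀=13, period (1,2,1,26); ℓ=4 even so k=3
step 0: (13, 1)  from 13·(1,0) + (0,1)
step 1: (14, 1)  from 1·(13,1) + (1,0)
step 2: (41, 3)  from 2·(14,1) + (13,1)
step 3: (55, 4)  from 1·(41,3) + (14,1)
fundamental: x₁=55, y₁=4  (since 3025 − 189·16 = 1)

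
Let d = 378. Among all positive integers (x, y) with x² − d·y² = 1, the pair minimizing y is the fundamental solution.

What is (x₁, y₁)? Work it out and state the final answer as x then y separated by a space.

[19; 2,3,1,4,1,3,2,38] for √378; ℓ=8 ⇒ convergent index 7
k=0  a_k=19  p_k/q_k = 19/1
k=1  a_k=2  p_k/q_k = 39/2
…
k=4  a_k=4  p_k/q_k = 836/43
…
k=6  a_k=3  p_k/q_k = 3869/199
k=7  a_k=2  p_k/q_k = 8749/450
(x₁, y₁) = (8749, 450);  8749² − 378·450² = 1 ✓

8749 450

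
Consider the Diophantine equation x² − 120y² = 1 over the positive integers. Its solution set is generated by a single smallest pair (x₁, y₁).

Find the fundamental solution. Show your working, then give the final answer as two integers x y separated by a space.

[10; 1,20] for √120; ℓ=2 ⇒ convergent index 1
step 0: (10, 1)  from 10·(1,0) + (0,1)
step 1: (11, 1)  from 1·(10,1) + (1,0)
(x₁, y₁) = (11, 1);  11² − 120·1² = 1 ✓

11 1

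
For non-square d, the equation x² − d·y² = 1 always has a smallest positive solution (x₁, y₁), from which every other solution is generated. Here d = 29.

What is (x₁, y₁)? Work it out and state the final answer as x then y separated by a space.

√29 → a₀=5, period (2,1,1,2,10); ℓ=5 odd so k=9
i=0: a=5 ⇒ p=5, q=1
…
i=3: a=1 ⇒ p=27, q=5
i=4: a=2 ⇒ p=70, q=13
…
i=7: a=1 ⇒ p=2251, q=418
i=8: a=1 ⇒ p=3775, q=701
i=9: a=2 ⇒ p=9801, q=1820
fundamental: x₁=9801, y₁=1820  (since 96059601 − 29·3312400 = 1)

9801 1820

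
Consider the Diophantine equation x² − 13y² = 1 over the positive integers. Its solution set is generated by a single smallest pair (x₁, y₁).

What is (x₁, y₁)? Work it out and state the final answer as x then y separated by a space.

√13 → a₀=3, period (1,1,1,1,6); ℓ=5 odd so k=9
k=0  a_k=3  p_k/q_k = 3/1
k=1  a_k=1  p_k/q_k = 4/1
k=2  a_k=1  p_k/q_k = 7/2
k=3  a_k=1  p_k/q_k = 11/3
k=4  a_k=1  p_k/q_k = 18/5
k=5  a_k=6  p_k/q_k = 119/33
…
k=7  a_k=1  p_k/q_k = 256/71
k=8  a_k=1  p_k/q_k = 393/109
k=9  a_k=1  p_k/q_k = 649/180
→ (649, 180).  Check: 649²=421201, 13·180²=421200, difference 1.

649 180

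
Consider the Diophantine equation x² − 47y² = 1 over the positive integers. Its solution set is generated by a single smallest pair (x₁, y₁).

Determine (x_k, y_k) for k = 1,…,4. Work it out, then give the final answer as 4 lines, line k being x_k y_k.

48 7
4607 672
442224 64505
42448897 6191808

√47 → a₀=6, period (1,5,1,12); ℓ=4 even so k=3
i=0: a=6 ⇒ p=6, q=1
i=1: a=1 ⇒ p=7, q=1
i=2: a=5 ⇒ p=41, q=6
i=3: a=1 ⇒ p=48, q=7
(x₁, y₁) = (48, 7);  48² − 47·7² = 1 ✓
k=2:  x_2 = 48·48+47·7·7 = 4607,  y_2 = 48·7+7·48 = 672
k=3:  x_3 = 48·4607+47·7·672 = 442224,  y_3 = 48·672+7·4607 = 64505
k=4:  x_4 = 48·442224+47·7·64505 = 42448897,  y_4 = 48·64505+7·442224 = 6191808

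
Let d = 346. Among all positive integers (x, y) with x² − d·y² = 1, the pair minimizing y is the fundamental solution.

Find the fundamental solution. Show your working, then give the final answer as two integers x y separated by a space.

√346 → a₀=18, period (1,1,1,1,36); ℓ=5 odd so k=9
step 0: (18, 1)  from 18·(1,0) + (0,1)
…
step 2: (37, 2)  from 1·(19,1) + (18,1)
step 3: (56, 3)  from 1·(37,2) + (19,1)
…
step 5: (3404, 183)  from 36·(93,5) + (56,3)
…
step 7: (6901, 371)  from 1·(3497,188) + (3404,183)
step 8: (10398, 559)  from 1·(6901,371) + (3497,188)
step 9: (17299, 930)  from 1·(10398,559) + (6901,371)
fundamental: x₁=17299, y₁=930  (since 299255401 − 346·864900 = 1)

17299 930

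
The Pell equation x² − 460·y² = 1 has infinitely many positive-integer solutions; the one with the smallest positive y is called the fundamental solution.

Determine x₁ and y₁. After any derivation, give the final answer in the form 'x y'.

2535751 118230

d=460: √d = [21; 2,4,3,1,2,10,2,1,3,4,2,42] (ℓ=12, even), read p_11/q_11
i=0: a=21 ⇒ p=21, q=1
i=1: a=2 ⇒ p=43, q=2
i=2: a=4 ⇒ p=193, q=9
…
i=4: a=1 ⇒ p=815, q=38
i=5: a=2 ⇒ p=2252, q=105
…
i=7: a=2 ⇒ p=48922, q=2281
i=8: a=1 ⇒ p=72257, q=3369
…
i=10: a=4 ⇒ p=1135029, q=52921
i=11: a=2 ⇒ p=2535751, q=118230
→ (2535751, 118230).  Check: 2535751²=6430033134001, 460·118230²=6430033134000, difference 1.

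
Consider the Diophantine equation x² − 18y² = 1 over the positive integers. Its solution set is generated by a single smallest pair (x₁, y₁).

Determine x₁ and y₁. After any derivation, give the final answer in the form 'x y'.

17 4

[4; 4,8] for √18; ℓ=2 ⇒ convergent index 1
i=0: a=4 ⇒ p=4, q=1
i=1: a=4 ⇒ p=17, q=4
→ (17, 4).  Check: 17²=289, 18·4²=288, difference 1.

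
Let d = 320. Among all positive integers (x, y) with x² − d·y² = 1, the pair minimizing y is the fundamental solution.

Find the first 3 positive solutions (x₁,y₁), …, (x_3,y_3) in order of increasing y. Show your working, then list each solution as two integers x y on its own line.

[17; 1,7,1,34] for √320; ℓ=4 ⇒ convergent index 3
a_0=17:  p_0=17·1+0=17,  q_0=17·0+1=1
a_1=1:  p_1=1·17+1=18,  q_1=1·1+0=1
a_2=7:  p_2=7·18+17=143,  q_2=7·1+1=8
a_3=1:  p_3=1·143+18=161,  q_3=1·8+1=9
(x₁, y₁) = (161, 9);  161² − 320·9² = 1 ✓
(x_2, y_2) = (161·161 + 320·9·9, 161·9 + 9·161) = (51841, 2898)
(x_3, y_3) = (161·51841 + 320·9·2898, 161·2898 + 9·51841) = (16692641, 933147)

161 9
51841 2898
16692641 933147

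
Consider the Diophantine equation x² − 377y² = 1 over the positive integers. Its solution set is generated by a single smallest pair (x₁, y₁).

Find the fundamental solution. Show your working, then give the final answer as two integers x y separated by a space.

233 12

[19; 2,2,2,38] for √377; ℓ=4 ⇒ convergent index 3
step 0: (19, 1)  from 19·(1,0) + (0,1)
…
step 2: (97, 5)  from 2·(39,2) + (19,1)
step 3: (233, 12)  from 2·(97,5) + (39,2)
(x₁, y₁) = (233, 12);  233² − 377·12² = 1 ✓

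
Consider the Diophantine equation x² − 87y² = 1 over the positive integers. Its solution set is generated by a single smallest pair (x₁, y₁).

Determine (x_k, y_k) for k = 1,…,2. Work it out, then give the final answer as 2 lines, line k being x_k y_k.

28 3
1567 168

√87 = [9; 3,18, …], period ℓ=2 (even) → k=1
k=0  a_k=9  p_k/q_k = 9/1
k=1  a_k=3  p_k/q_k = 28/3
→ (28, 3).  Check: 28²=784, 87·3²=783, difference 1.
k=2:  x_2 = 28·28+87·3·3 = 1567,  y_2 = 28·3+3·28 = 168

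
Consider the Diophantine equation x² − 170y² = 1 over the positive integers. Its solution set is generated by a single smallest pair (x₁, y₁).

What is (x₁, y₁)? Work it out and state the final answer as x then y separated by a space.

339 26

√170 = [13; 26, …], period ℓ=1 (odd) → k=1
i=0: a=13 ⇒ p=13, q=1
i=1: a=26 ⇒ p=339, q=26
(x₁, y₁) = (339, 26);  339² − 170·26² = 1 ✓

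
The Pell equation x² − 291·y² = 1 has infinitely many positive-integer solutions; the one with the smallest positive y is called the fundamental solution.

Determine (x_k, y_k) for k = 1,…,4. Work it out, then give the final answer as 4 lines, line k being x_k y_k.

d=291: √d = [17; 17,34] (ℓ=2, even), read p_1/q_1
k=0  a_k=17  p_k/q_k = 17/1
k=1  a_k=17  p_k/q_k = 290/17
fundamental: x₁=290, y₁=17  (since 84100 − 291·289 = 1)
(x_2, y_2) = (290·290 + 291·17·17, 290·17 + 17·290) = (168199, 9860)
(x_3, y_3) = (290·168199 + 291·17·9860, 290·9860 + 17·168199) = (97555130, 5718783)
(x_4, y_4) = (290·97555130 + 291·17·5718783, 290·5718783 + 17·97555130) = (56581807201, 3316884280)

290 17
168199 9860
97555130 5718783
56581807201 3316884280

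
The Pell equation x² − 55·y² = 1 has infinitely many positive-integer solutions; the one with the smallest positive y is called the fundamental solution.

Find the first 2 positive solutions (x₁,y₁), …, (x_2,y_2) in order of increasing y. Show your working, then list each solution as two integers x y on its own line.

89 12
15841 2136

[7; 2,2,2,14] for √55; ℓ=4 ⇒ convergent index 3
a_0=7:  p_0=7·1+0=7,  q_0=7·0+1=1
…
a_2=2:  p_2=2·15+7=37,  q_2=2·2+1=5
a_3=2:  p_3=2·37+15=89,  q_3=2·5+2=12
→ (89, 12).  Check: 89²=7921, 55·12²=7920, difference 1.
n=2: (89,12)∘(89,12) = (89·89+55·12·12, 89·12+12·89) = (15841,2136)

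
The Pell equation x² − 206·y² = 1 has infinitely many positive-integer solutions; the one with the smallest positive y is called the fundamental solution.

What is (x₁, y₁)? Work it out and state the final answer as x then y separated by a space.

√206 = [14; 2,1,5,14,5,1,2,28, …], period ℓ=8 (even) → k=7
a_0=14:  p_0=14·1+0=14,  q_0=14·0+1=1
…
a_6=1:  p_6=1·17539+3459=20998,  q_6=1·1222+241=1463
a_7=2:  p_7=2·20998+17539=59535,  q_7=2·1463+1222=4148
(x₁, y₁) = (59535, 4148);  59535² − 206·4148² = 1 ✓

59535 4148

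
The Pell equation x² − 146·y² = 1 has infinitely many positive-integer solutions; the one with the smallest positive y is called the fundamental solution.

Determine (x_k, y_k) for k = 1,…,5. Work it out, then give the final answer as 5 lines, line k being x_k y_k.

145 12
42049 3480
12194065 1009188
3536236801 292661040
1025496478225 84870692412

[12; 12,24] for √146; ℓ=2 ⇒ convergent index 1
step 0: (12, 1)  from 12·(1,0) + (0,1)
step 1: (145, 12)  from 12·(12,1) + (1,0)
→ (145, 12).  Check: 145²=21025, 146·12²=21024, difference 1.
(x_2, y_2) = (145·145 + 146·12·12, 145·12 + 12·145) = (42049, 3480)
(x_3, y_3) = (145·42049 + 146·12·3480, 145·3480 + 12·42049) = (12194065, 1009188)
(x_4, y_4) = (145·12194065 + 146·12·1009188, 145·1009188 + 12·12194065) = (3536236801, 292661040)
(x_5, y_5) = (145·3536236801 + 146·12·292661040, 145·292661040 + 12·3536236801) = (1025496478225, 84870692412)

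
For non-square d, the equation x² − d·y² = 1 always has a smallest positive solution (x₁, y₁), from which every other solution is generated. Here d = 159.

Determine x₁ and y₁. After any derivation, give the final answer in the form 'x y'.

1324 105

d=159: √d = [12; 1,1,1,1,3,1,1,1,1,24] (ℓ=10, even), read p_9/q_9
step 0: (12, 1)  from 12·(1,0) + (0,1)
step 1: (13, 1)  from 1·(12,1) + (1,0)
…
step 3: (38, 3)  from 1·(25,2) + (13,1)
…
step 5: (227, 18)  from 3·(63,5) + (38,3)
…
step 8: (807, 64)  from 1·(517,41) + (290,23)
step 9: (1324, 105)  from 1·(807,64) + (517,41)
→ (1324, 105).  Check: 1324²=1752976, 159·105²=1752975, difference 1.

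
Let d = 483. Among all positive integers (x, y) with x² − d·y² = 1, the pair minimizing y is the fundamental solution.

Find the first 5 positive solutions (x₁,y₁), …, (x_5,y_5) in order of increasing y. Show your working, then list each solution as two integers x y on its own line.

√483 = [21; 1,42, …], period ℓ=2 (even) → k=1
step 0: (21, 1)  from 21·(1,0) + (0,1)
step 1: (22, 1)  from 1·(21,1) + (1,0)
(x₁, y₁) = (22, 1);  22² − 483·1² = 1 ✓
n=2: (22,1)∘(22,1) = (22·22+483·1·1, 22·1+1·22) = (967,44)
n=3: (967,44)∘(22,1) = (22·967+483·1·44, 22·44+1·967) = (42526,1935)
n=4: (42526,1935)∘(22,1) = (22·42526+483·1·1935, 22·1935+1·42526) = (1870177,85096)
n=5: (1870177,85096)∘(22,1) = (22·1870177+483·1·85096, 22·85096+1·1870177) = (82245262,3742289)

22 1
967 44
42526 1935
1870177 85096
82245262 3742289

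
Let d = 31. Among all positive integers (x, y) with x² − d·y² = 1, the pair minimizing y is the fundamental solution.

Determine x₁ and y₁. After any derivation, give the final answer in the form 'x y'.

1520 273

√31 = [5; 1,1,3,5,3,1,1,10, …], period ℓ=8 (even) → k=7
step 0: (5, 1)  from 5·(1,0) + (0,1)
step 1: (6, 1)  from 1·(5,1) + (1,0)
step 2: (11, 2)  from 1·(6,1) + (5,1)
step 3: (39, 7)  from 3·(11,2) + (6,1)
…
step 6: (863, 155)  from 1·(657,118) + (206,37)
step 7: (1520, 273)  from 1·(863,155) + (657,118)
(x₁, y₁) = (1520, 273);  1520² − 31·273² = 1 ✓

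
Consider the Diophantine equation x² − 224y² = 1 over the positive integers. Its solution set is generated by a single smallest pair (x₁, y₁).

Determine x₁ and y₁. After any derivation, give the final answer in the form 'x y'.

15 1

d=224: √d = [14; 1,28] (ℓ=2, even), read p_1/q_1
a_0=14:  p_0=14·1+0=14,  q_0=14·0+1=1
a_1=1:  p_1=1·14+1=15,  q_1=1·1+0=1
(x₁, y₁) = (15, 1);  15² − 224·1² = 1 ✓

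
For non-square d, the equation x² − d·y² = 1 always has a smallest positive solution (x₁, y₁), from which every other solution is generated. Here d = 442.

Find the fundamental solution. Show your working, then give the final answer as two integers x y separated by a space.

883 42

d=442: √d = [21; 42] (ℓ=1, odd), read p_1/q_1
k=0  a_k=21  p_k/q_k = 21/1
k=1  a_k=42  p_k/q_k = 883/42
(x₁, y₁) = (883, 42);  883² − 442·42² = 1 ✓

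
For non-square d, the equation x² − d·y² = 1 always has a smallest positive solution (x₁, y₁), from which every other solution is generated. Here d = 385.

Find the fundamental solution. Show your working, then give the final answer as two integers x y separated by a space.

95831 4884

[19; 1,1,1,1,1,…,1,1,38] for √385; ℓ=16 ⇒ convergent index 15
i=0: a=19 ⇒ p=19, q=1
i=1: a=1 ⇒ p=20, q=1
…
i=3: a=1 ⇒ p=59, q=3
i=4: a=1 ⇒ p=98, q=5
i=5: a=1 ⇒ p=157, q=8
…
i=10: a=3 ⇒ p=10262, q=523
i=11: a=1 ⇒ p=13009, q=663
…
i=13: a=1 ⇒ p=36280, q=1849
i=14: a=1 ⇒ p=59551, q=3035
i=15: a=1 ⇒ p=95831, q=4884
(x₁, y₁) = (95831, 4884);  95831² − 385·4884² = 1 ✓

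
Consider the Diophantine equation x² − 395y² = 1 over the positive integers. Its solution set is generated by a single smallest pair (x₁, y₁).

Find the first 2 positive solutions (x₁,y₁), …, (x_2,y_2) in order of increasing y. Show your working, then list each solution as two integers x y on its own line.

159 8
50561 2544

√395 = [19; 1,6,1,38, …], period ℓ=4 (even) → k=3
k=0  a_k=19  p_k/q_k = 19/1
k=1  a_k=1  p_k/q_k = 20/1
k=2  a_k=6  p_k/q_k = 139/7
k=3  a_k=1  p_k/q_k = 159/8
(x₁, y₁) = (159, 8);  159² − 395·8² = 1 ✓
k=2:  x_2 = 159·159+395·8·8 = 50561,  y_2 = 159·8+8·159 = 2544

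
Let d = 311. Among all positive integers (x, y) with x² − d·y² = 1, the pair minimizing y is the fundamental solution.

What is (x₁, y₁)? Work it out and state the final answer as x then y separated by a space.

[17; 1,1,1,2,1,…,1,1,34] for √311; ℓ=16 ⇒ convergent index 15
i=0: a=17 ⇒ p=17, q=1
…
i=2: a=1 ⇒ p=35, q=2
…
i=4: a=2 ⇒ p=141, q=8
i=5: a=1 ⇒ p=194, q=11
i=6: a=6 ⇒ p=1305, q=74
…
i=10: a=6 ⇒ p=1376656, q=78063
i=11: a=1 ⇒ p=1594239, q=90401
i=12: a=2 ⇒ p=4565134, q=258865
i=13: a=1 ⇒ p=6159373, q=349266
i=14: a=1 ⇒ p=10724507, q=608131
i=15: a=1 ⇒ p=16883880, q=957397
(x₁, y₁) = (16883880, 957397);  16883880² − 311·957397² = 1 ✓

16883880 957397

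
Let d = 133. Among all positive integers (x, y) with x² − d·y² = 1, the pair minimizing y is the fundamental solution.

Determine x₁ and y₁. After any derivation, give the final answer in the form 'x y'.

2588599 224460

√133 = [11; 1,1,7,5,1,…,1,1,22, …], period ℓ=16 (even) → k=15
a_0=11:  p_0=11·1+0=11,  q_0=11·0+1=1
a_1=1:  p_1=1·11+1=12,  q_1=1·1+0=1
a_2=1:  p_2=1·12+11=23,  q_2=1·1+1=2
a_3=7:  p_3=7·23+12=173,  q_3=7·2+1=15
a_4=5:  p_4=5·173+23=888,  q_4=5·15+2=77
…
a_10=1:  p_10=1·10979+7969=18948,  q_10=1·952+691=1643
a_11=1:  p_11=1·18948+10979=29927,  q_11=1·1643+952=2595
…
a_13=7:  p_13=7·168583+29927=1210008,  q_13=7·14618+2595=104921
a_14=1:  p_14=1·1210008+168583=1378591,  q_14=1·104921+14618=119539
a_15=1:  p_15=1·1378591+1210008=2588599,  q_15=1·119539+104921=224460
(x₁, y₁) = (2588599, 224460);  2588599² − 133·224460² = 1 ✓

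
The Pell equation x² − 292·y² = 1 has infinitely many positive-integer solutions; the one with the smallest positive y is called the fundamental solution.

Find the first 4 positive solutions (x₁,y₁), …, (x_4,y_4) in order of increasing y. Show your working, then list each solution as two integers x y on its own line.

2281249 133500
10408194000001 609093483000
47487364308614281249 2778987798000400500
216661004683313632776000001 12679126270400622186966000

√292 = [17; 11,2,1,3,8,3,1,2,11,34, …], period ℓ=10 (even) → k=9
a_0=17:  p_0=17·1+0=17,  q_0=17·0+1=1
a_1=11:  p_1=11·17+1=188,  q_1=11·1+0=11
…
a_8=2:  p_8=2·72812+55143=200767,  q_8=2·4261+3227=11749
a_9=11:  p_9=11·200767+72812=2281249,  q_9=11·11749+4261=133500
fundamental: x₁=2281249, y₁=133500  (since 5204097000001 − 292·17822250000 = 1)
(x_2, y_2) = (2281249·2281249 + 292·133500·133500, 2281249·133500 + 133500·2281249) = (10408194000001, 609093483000)
(x_3, y_3) = (2281249·10408194000001 + 292·133500·609093483000, 2281249·609093483000 + 133500·10408194000001) = (47487364308614281249, 2778987798000400500)
(x_4, y_4) = (2281249·47487364308614281249 + 292·133500·2778987798000400500, 2281249·2778987798000400500 + 133500·47487364308614281249) = (216661004683313632776000001, 12679126270400622186966000)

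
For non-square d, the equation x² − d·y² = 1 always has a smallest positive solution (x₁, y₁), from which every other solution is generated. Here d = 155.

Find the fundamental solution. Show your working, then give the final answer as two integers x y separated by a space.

249 20

[12; 2,4,2,24] for √155; ℓ=4 ⇒ convergent index 3
k=0  a_k=12  p_k/q_k = 12/1
…
k=2  a_k=4  p_k/q_k = 112/9
k=3  a_k=2  p_k/q_k = 249/20
(x₁, y₁) = (249, 20);  249² − 155·20² = 1 ✓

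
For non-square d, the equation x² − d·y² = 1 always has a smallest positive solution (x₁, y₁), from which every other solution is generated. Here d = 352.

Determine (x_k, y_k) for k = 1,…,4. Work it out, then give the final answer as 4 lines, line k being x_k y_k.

77617 4137
12048797377 642203058
1870383011943601 99691749501435
290347036464004160257 15475549041463557732

[18; 1,3,5,9,5,3,1,36] for √352; ℓ=8 ⇒ convergent index 7
i=0: a=18 ⇒ p=18, q=1
i=1: a=1 ⇒ p=19, q=1
i=2: a=3 ⇒ p=75, q=4
i=3: a=5 ⇒ p=394, q=21
i=4: a=9 ⇒ p=3621, q=193
…
i=6: a=3 ⇒ p=59118, q=3151
i=7: a=1 ⇒ p=77617, q=4137
→ (77617, 4137).  Check: 77617²=6024398689, 352·4137²=6024398688, difference 1.
k=2:  x_2 = 77617·77617+352·4137·4137 = 12048797377,  y_2 = 77617·4137+4137·77617 = 642203058
k=3:  x_3 = 77617·12048797377+352·4137·642203058 = 1870383011943601,  y_3 = 77617·642203058+4137·12048797377 = 99691749501435
k=4:  x_4 = 77617·1870383011943601+352·4137·99691749501435 = 290347036464004160257,  y_4 = 77617·99691749501435+4137·1870383011943601 = 15475549041463557732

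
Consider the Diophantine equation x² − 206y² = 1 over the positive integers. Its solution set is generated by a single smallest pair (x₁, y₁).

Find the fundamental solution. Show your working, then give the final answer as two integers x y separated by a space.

59535 4148

d=206: √d = [14; 2,1,5,14,5,1,2,28] (ℓ=8, even), read p_7/q_7
k=0  a_k=14  p_k/q_k = 14/1
…
k=2  a_k=1  p_k/q_k = 43/3
k=3  a_k=5  p_k/q_k = 244/17
…
k=6  a_k=1  p_k/q_k = 20998/1463
k=7  a_k=2  p_k/q_k = 59535/4148
→ (59535, 4148).  Check: 59535²=3544416225, 206·4148²=3544416224, difference 1.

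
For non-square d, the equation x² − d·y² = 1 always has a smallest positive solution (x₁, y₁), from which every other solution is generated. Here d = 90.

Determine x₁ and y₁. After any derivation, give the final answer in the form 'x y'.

19 2

d=90: √d = [9; 2,18] (ℓ=2, even), read p_1/q_1
step 0: (9, 1)  from 9·(1,0) + (0,1)
step 1: (19, 2)  from 2·(9,1) + (1,0)
→ (19, 2).  Check: 19²=361, 90·2²=360, difference 1.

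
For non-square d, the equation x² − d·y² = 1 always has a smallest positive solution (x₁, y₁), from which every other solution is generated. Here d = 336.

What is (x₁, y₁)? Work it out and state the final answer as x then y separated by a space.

55 3

d=336: √d = [18; 3,36] (ℓ=2, even), read p_1/q_1
i=0: a=18 ⇒ p=18, q=1
i=1: a=3 ⇒ p=55, q=3
(x₁, y₁) = (55, 3);  55² − 336·3² = 1 ✓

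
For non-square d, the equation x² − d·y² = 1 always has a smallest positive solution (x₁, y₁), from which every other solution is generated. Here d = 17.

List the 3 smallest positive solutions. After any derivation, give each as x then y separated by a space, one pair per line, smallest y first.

d=17: √d = [4; 8] (ℓ=1, odd), read p_1/q_1
step 0: (4, 1)  from 4·(1,0) + (0,1)
step 1: (33, 8)  from 8·(4,1) + (1,0)
fundamental: x₁=33, y₁=8  (since 1089 − 17·64 = 1)
(x_2, y_2) = (33·33 + 17·8·8, 33·8 + 8·33) = (2177, 528)
(x_3, y_3) = (33·2177 + 17·8·528, 33·528 + 8·2177) = (143649, 34840)

33 8
2177 528
143649 34840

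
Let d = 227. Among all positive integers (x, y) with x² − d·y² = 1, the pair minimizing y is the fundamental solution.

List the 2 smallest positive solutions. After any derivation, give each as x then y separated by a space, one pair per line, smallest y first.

√227 = [15; 15,30, …], period ℓ=2 (even) → k=1
i=0: a=15 ⇒ p=15, q=1
i=1: a=15 ⇒ p=226, q=15
fundamental: x₁=226, y₁=15  (since 51076 − 227·225 = 1)
n=2: (226,15)∘(226,15) = (226·226+227·15·15, 226·15+15·226) = (102151,6780)

226 15
102151 6780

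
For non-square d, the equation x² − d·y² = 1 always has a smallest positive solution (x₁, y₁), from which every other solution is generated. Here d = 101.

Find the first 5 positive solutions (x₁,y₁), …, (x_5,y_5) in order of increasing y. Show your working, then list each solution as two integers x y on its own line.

√101 = [10; 20, …], period ℓ=1 (odd) → k=1
k=0  a_k=10  p_k/q_k = 10/1
k=1  a_k=20  p_k/q_k = 201/20
(x₁, y₁) = (201, 20);  201² − 101·20² = 1 ✓
n=2: (201,20)∘(201,20) = (201·201+101·20·20, 201·20+20·201) = (80801,8040)
n=3: (80801,8040)∘(201,20) = (201·80801+101·20·8040, 201·8040+20·80801) = (32481801,3232060)
n=4: (32481801,3232060)∘(201,20) = (201·32481801+101·20·3232060, 201·3232060+20·32481801) = (13057603201,1299280080)
n=5: (13057603201,1299280080)∘(201,20) = (201·13057603201+101·20·1299280080, 201·1299280080+20·13057603201) = (5249124005001,522307360100)

201 20
80801 8040
32481801 3232060
13057603201 1299280080
5249124005001 522307360100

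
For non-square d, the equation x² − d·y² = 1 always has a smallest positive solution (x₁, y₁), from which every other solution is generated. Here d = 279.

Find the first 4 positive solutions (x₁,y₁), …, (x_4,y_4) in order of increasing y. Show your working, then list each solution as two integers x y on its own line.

1520 91
4620799 276640
14047227440 840985509
42703566796801 2556595670720

d=279: √d = [16; 1,2,2,1,2,2,1,32] (ℓ=8, even), read p_7/q_7
i=0: a=16 ⇒ p=16, q=1
…
i=6: a=2 ⇒ p=1069, q=64
i=7: a=1 ⇒ p=1520, q=91
→ (1520, 91).  Check: 1520²=2310400, 279·91²=2310399, difference 1.
(1520+91√279)^2 = 4620799 + 276640√279
(1520+91√279)^3 = 14047227440 + 840985509√279
(1520+91√279)^4 = 42703566796801 + 2556595670720√279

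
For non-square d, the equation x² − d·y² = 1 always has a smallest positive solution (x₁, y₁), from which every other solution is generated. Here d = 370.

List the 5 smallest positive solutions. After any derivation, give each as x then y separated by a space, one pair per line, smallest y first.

213859 11118
91471343761 4755368724
39123940210553539 2033956799880714
16734013458886067250241 869959934526623861928
7157438768568706971928026499 372097523273824548176239590

√370 = [19; 4,4,38, …], period ℓ=3 (odd) → k=5
a_0=19:  p_0=19·1+0=19,  q_0=19·0+1=1
a_1=4:  p_1=4·19+1=77,  q_1=4·1+0=4
…
a_4=4:  p_4=4·12503+327=50339,  q_4=4·650+17=2617
a_5=4:  p_5=4·50339+12503=213859,  q_5=4·2617+650=11118
→ (213859, 11118).  Check: 213859²=45735671881, 370·11118²=45735671880, difference 1.
n=2: (213859,11118)∘(213859,11118) = (213859·213859+370·11118·11118, 213859·11118+11118·213859) = (91471343761,4755368724)
n=3: (91471343761,4755368724)∘(213859,11118) = (213859·91471343761+370·11118·4755368724, 213859·4755368724+11118·91471343761) = (39123940210553539,2033956799880714)
n=4: (39123940210553539,2033956799880714)∘(213859,11118) = (213859·39123940210553539+370·11118·2033956799880714, 213859·2033956799880714+11118·39123940210553539) = (16734013458886067250241,869959934526623861928)
n=5: (16734013458886067250241,869959934526623861928)∘(213859,11118) = (213859·16734013458886067250241+370·11118·869959934526623861928, 213859·869959934526623861928+11118·16734013458886067250241) = (7157438768568706971928026499,372097523273824548176239590)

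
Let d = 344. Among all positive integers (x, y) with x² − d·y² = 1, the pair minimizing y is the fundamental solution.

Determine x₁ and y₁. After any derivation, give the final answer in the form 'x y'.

10405 561

d=344: √d = [18; 1,1,4,1,3,1,4,1,1,36] (ℓ=10, even), read p_9/q_9
a_0=18:  p_0=18·1+0=18,  q_0=18·0+1=1
…
a_2=1:  p_2=1·19+18=37,  q_2=1·1+1=2
a_3=4:  p_3=4·37+19=167,  q_3=4·2+1=9
…
a_8=1:  p_8=1·4711+983=5694,  q_8=1·254+53=307
a_9=1:  p_9=1·5694+4711=10405,  q_9=1·307+254=561
(x₁, y₁) = (10405, 561);  10405² − 344·561² = 1 ✓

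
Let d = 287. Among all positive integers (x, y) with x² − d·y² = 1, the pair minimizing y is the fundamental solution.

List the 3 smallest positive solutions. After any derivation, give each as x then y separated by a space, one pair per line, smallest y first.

[16; 1,15,1,32] for √287; ℓ=4 ⇒ convergent index 3
step 0: (16, 1)  from 16·(1,0) + (0,1)
…
step 2: (271, 16)  from 15·(17,1) + (16,1)
step 3: (288, 17)  from 1·(271,16) + (17,1)
(x₁, y₁) = (288, 17);  288² − 287·17² = 1 ✓
n=2: (288,17)∘(288,17) = (288·288+287·17·17, 288·17+17·288) = (165887,9792)
n=3: (165887,9792)∘(288,17) = (288·165887+287·17·9792, 288·9792+17·165887) = (95550624,5640175)

288 17
165887 9792
95550624 5640175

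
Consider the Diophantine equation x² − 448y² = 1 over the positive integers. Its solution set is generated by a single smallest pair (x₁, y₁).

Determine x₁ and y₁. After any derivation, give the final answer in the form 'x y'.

√448 = [21; 6,42, …], period ℓ=2 (even) → k=1
a_0=21:  p_0=21·1+0=21,  q_0=21·0+1=1
a_1=6:  p_1=6·21+1=127,  q_1=6·1+0=6
(x₁, y₁) = (127, 6);  127² − 448·6² = 1 ✓

127 6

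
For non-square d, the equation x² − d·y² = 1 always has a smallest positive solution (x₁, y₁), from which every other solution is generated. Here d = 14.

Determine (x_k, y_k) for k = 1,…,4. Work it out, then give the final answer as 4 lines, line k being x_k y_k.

15 4
449 120
13455 3596
403201 107760

√14 = [3; 1,2,1,6, …], period ℓ=4 (even) → k=3
step 0: (3, 1)  from 3·(1,0) + (0,1)
step 1: (4, 1)  from 1·(3,1) + (1,0)
step 2: (11, 3)  from 2·(4,1) + (3,1)
step 3: (15, 4)  from 1·(11,3) + (4,1)
fundamental: x₁=15, y₁=4  (since 225 − 14·16 = 1)
n=2: (15,4)∘(15,4) = (15·15+14·4·4, 15·4+4·15) = (449,120)
n=3: (449,120)∘(15,4) = (15·449+14·4·120, 15·120+4·449) = (13455,3596)
n=4: (13455,3596)∘(15,4) = (15·13455+14·4·3596, 15·3596+4·13455) = (403201,107760)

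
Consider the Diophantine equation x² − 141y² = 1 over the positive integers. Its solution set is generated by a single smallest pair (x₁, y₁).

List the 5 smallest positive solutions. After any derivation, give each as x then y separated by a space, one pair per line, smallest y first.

95 8
18049 1520
3429215 288792
651532801 54868960
123787802975 10424813608

[11; 1,6,1,22] for √141; ℓ=4 ⇒ convergent index 3
k=0  a_k=11  p_k/q_k = 11/1
…
k=2  a_k=6  p_k/q_k = 83/7
k=3  a_k=1  p_k/q_k = 95/8
(x₁, y₁) = (95, 8);  95² − 141·8² = 1 ✓
(x_2, y_2) = (95·95 + 141·8·8, 95·8 + 8·95) = (18049, 1520)
(x_3, y_3) = (95·18049 + 141·8·1520, 95·1520 + 8·18049) = (3429215, 288792)
(x_4, y_4) = (95·3429215 + 141·8·288792, 95·288792 + 8·3429215) = (651532801, 54868960)
(x_5, y_5) = (95·651532801 + 141·8·54868960, 95·54868960 + 8·651532801) = (123787802975, 10424813608)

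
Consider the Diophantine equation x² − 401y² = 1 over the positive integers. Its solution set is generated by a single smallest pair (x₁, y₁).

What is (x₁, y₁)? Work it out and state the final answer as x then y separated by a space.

801 40

[20; 40] for √401; ℓ=1 ⇒ convergent index 1
a_0=20:  p_0=20·1+0=20,  q_0=20·0+1=1
a_1=40:  p_1=40·20+1=801,  q_1=40·1+0=40
(x₁, y₁) = (801, 40);  801² − 401·40² = 1 ✓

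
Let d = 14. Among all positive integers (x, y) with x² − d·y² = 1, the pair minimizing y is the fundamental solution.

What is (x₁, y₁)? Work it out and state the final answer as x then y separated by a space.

d=14: √d = [3; 1,2,1,6] (ℓ=4, even), read p_3/q_3
step 0: (3, 1)  from 3·(1,0) + (0,1)
…
step 2: (11, 3)  from 2·(4,1) + (3,1)
step 3: (15, 4)  from 1·(11,3) + (4,1)
fundamental: x₁=15, y₁=4  (since 225 − 14·16 = 1)

15 4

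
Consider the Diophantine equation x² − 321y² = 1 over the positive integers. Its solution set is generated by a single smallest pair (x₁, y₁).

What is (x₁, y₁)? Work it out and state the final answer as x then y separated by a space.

[17; 1,10,1,34] for √321; ℓ=4 ⇒ convergent index 3
i=0: a=17 ⇒ p=17, q=1
…
i=2: a=10 ⇒ p=197, q=11
i=3: a=1 ⇒ p=215, q=12
(x₁, y₁) = (215, 12);  215² − 321·12² = 1 ✓

215 12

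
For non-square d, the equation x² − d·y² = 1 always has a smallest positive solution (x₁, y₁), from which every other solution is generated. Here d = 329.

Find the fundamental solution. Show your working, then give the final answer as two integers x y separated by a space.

2376415 131016

d=329: √d = [18; 7,4,2,1,1,4,1,1,2,4,7,36] (ℓ=12, even), read p_11/q_11
i=0: a=18 ⇒ p=18, q=1
i=1: a=7 ⇒ p=127, q=7
i=2: a=4 ⇒ p=526, q=29
…
i=7: a=1 ⇒ p=16125, q=889
…
i=9: a=2 ⇒ p=74857, q=4127
i=10: a=4 ⇒ p=328794, q=18127
i=11: a=7 ⇒ p=2376415, q=131016
fundamental: x₁=2376415, y₁=131016  (since 5647348252225 − 329·17165192256 = 1)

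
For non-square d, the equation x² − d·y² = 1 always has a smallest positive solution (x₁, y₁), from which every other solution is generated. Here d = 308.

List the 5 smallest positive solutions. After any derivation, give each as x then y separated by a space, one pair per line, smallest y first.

d=308: √d = [17; 1,1,4,1,1,34] (ℓ=6, even), read p_5/q_5
i=0: a=17 ⇒ p=17, q=1
…
i=2: a=1 ⇒ p=35, q=2
…
i=4: a=1 ⇒ p=193, q=11
i=5: a=1 ⇒ p=351, q=20
(x₁, y₁) = (351, 20);  351² − 308·20² = 1 ✓
n=2: (351,20)∘(351,20) = (351·351+308·20·20, 351·20+20·351) = (246401,14040)
n=3: (246401,14040)∘(351,20) = (351·246401+308·20·14040, 351·14040+20·246401) = (172973151,9856060)
n=4: (172973151,9856060)∘(351,20) = (351·172973151+308·20·9856060, 351·9856060+20·172973151) = (121426905601,6918940080)
n=5: (121426905601,6918940080)∘(351,20) = (351·121426905601+308·20·6918940080, 351·6918940080+20·121426905601) = (85241514758751,4857086080100)

351 20
246401 14040
172973151 9856060
121426905601 6918940080
85241514758751 4857086080100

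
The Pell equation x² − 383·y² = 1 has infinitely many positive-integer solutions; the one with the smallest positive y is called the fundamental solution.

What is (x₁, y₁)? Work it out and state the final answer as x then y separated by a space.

[19; 1,1,3,19,3,1,1,38] for √383; ℓ=8 ⇒ convergent index 7
a_0=19:  p_0=19·1+0=19,  q_0=19·0+1=1
a_1=1:  p_1=1·19+1=20,  q_1=1·1+0=1
…
a_3=3:  p_3=3·39+20=137,  q_3=3·2+1=7
a_4=19:  p_4=19·137+39=2642,  q_4=19·7+2=135
a_5=3:  p_5=3·2642+137=8063,  q_5=3·135+7=412
a_6=1:  p_6=1·8063+2642=10705,  q_6=1·412+135=547
a_7=1:  p_7=1·10705+8063=18768,  q_7=1·547+412=959
fundamental: x₁=18768, y₁=959  (since 352237824 − 383·919681 = 1)

18768 959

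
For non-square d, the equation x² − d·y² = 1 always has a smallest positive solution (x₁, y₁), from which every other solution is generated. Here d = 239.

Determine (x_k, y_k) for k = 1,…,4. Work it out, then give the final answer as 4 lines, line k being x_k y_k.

√239 = [15; 2,5,1,2,4,15,4,2,1,5,2,30, …], period ℓ=12 (even) → k=11
k=0  a_k=15  p_k/q_k = 15/1
k=1  a_k=2  p_k/q_k = 31/2
k=2  a_k=5  p_k/q_k = 170/11
…
k=4  a_k=2  p_k/q_k = 572/37
k=5  a_k=4  p_k/q_k = 2489/161
k=6  a_k=15  p_k/q_k = 37907/2452
k=7  a_k=4  p_k/q_k = 154117/9969
k=8  a_k=2  p_k/q_k = 346141/22390
…
k=10  a_k=5  p_k/q_k = 2847431/184185
k=11  a_k=2  p_k/q_k = 6195120/400729
fundamental: x₁=6195120, y₁=400729  (since 38379511814400 − 239·160583731441 = 1)
k=2:  x_2 = 6195120·6195120+239·400729·400729 = 76759023628799,  y_2 = 6195120·400729+400729·6195120 = 4965128484960
k=3:  x_3 = 6195120·76759023628799+239·400729·4965128484960 = 951062724926484326640,  y_3 = 6195120·4965128484960+400729·76759023628799 = 61519133559490389671
k=4:  x_4 = 6195120·951062724926484326640+239·400729·61519133559490389671 = 11783895416893046404284364801,  y_4 = 6195120·61519133559490389671+400729·951062724926484326640 = 762236829394135240588726080

6195120 400729
76759023628799 4965128484960
951062724926484326640 61519133559490389671
11783895416893046404284364801 762236829394135240588726080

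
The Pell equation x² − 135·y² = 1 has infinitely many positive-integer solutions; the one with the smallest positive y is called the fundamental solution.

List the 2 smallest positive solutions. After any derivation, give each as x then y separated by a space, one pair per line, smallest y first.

244 21
119071 10248

d=135: √d = [11; 1,1,1,1,1,1,1,22] (ℓ=8, even), read p_7/q_7
i=0: a=11 ⇒ p=11, q=1
i=1: a=1 ⇒ p=12, q=1
…
i=3: a=1 ⇒ p=35, q=3
i=4: a=1 ⇒ p=58, q=5
…
i=6: a=1 ⇒ p=151, q=13
i=7: a=1 ⇒ p=244, q=21
(x₁, y₁) = (244, 21);  244² − 135·21² = 1 ✓
n=2: (244,21)∘(244,21) = (244·244+135·21·21, 244·21+21·244) = (119071,10248)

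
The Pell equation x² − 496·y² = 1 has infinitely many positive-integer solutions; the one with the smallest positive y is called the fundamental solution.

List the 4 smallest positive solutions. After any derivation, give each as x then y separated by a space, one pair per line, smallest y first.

4620799 207480
42703566796801 1917446753040
394649197502177907199 17720272078000750440
3647189234337689639247667201 163763630995505661818050080

d=496: √d = [22; 3,1,2,4,1,…,1,3,44] (ℓ=16, even), read p_15/q_15
step 0: (22, 1)  from 22·(1,0) + (0,1)
step 1: (67, 3)  from 3·(22,1) + (1,0)
…
step 5: (1314, 59)  from 1·(1069,48) + (245,11)
…
step 9: (35166, 1579)  from 2·(14543,653) + (6080,273)
step 10: (49709, 2232)  from 1·(35166,1579) + (14543,653)
step 11: (84875, 3811)  from 1·(49709,2232) + (35166,1579)
…
step 14: (1252502, 56239)  from 1·(863293,38763) + (389209,17476)
step 15: (4620799, 207480)  from 3·(1252502,56239) + (863293,38763)
→ (4620799, 207480).  Check: 4620799²=21351783398401, 496·207480²=21351783398400, difference 1.
(4620799+207480√496)^2 = 42703566796801 + 1917446753040√496
(4620799+207480√496)^3 = 394649197502177907199 + 17720272078000750440√496
(4620799+207480√496)^4 = 3647189234337689639247667201 + 163763630995505661818050080√496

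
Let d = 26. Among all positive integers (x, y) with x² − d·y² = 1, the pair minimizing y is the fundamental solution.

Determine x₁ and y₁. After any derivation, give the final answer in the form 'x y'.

√26 → a₀=5, period (10); ℓ=1 odd so k=1
i=0: a=5 ⇒ p=5, q=1
i=1: a=10 ⇒ p=51, q=10
→ (51, 10).  Check: 51²=2601, 26·10²=2600, difference 1.

51 10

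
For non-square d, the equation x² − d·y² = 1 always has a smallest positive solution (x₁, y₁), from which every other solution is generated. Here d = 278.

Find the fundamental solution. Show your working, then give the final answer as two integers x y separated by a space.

2501 150

√278 → a₀=16, period (1,2,16,2,1,32); ℓ=6 even so k=5
step 0: (16, 1)  from 16·(1,0) + (0,1)
step 1: (17, 1)  from 1·(16,1) + (1,0)
…
step 3: (817, 49)  from 16·(50,3) + (17,1)
step 4: (1684, 101)  from 2·(817,49) + (50,3)
step 5: (2501, 150)  from 1·(1684,101) + (817,49)
(x₁, y₁) = (2501, 150);  2501² − 278·150² = 1 ✓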